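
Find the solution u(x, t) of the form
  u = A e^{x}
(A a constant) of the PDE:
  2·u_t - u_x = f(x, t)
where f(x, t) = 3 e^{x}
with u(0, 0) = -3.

Answer: u(x, t) = - 3 e^{x}

Derivation:
Substitute the ansatz u = A e^{x} into the left-hand side.
Derivatives of the ansatz:
  u_t = 0
  u_x = A e^{x}
Term by term:
  2·u_t = 0
  -u_x = - A e^{x}
So the left-hand side equals
  - A e^{x}
This must equal f(x, t) = 3 e^{x} identically.
Matching coefficients of the independent functions:
  [e^{x}]:  - A = 3
Solving: A = -3.
Check against the point condition:
  u(0, 0) = -3  ⟹  A = -3  ✓
Hence u(x, t) = - 3 e^{x}.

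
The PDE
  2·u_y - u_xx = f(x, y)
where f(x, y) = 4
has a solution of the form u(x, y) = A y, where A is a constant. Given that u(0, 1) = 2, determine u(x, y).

Substitute the ansatz u = A y into the left-hand side.
Derivatives of the ansatz:
  u_y = A
  u_xx = 0
Term by term:
  2·u_y = 2 A
  -u_xx = 0
So the left-hand side equals
  2 A
This must equal f(x, y) = 4 identically.
Matching coefficients of the independent functions:
  [constant term]:  2 A = 4
Solving: A = 2.
Check against the point condition:
  u(0, 1) = 2  ⟹  A = 2  ✓
Hence u(x, y) = 2 y.

Answer: u(x, y) = 2 y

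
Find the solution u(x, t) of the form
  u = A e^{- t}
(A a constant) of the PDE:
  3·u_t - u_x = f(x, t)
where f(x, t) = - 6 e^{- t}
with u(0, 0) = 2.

Substitute the ansatz u = A e^{- t} into the left-hand side.
Derivatives of the ansatz:
  u_t = - A e^{- t}
  u_x = 0
Term by term:
  3·u_t = - 3 A e^{- t}
  -u_x = 0
So the left-hand side equals
  - 3 A e^{- t}
This must equal f(x, t) = - 6 e^{- t} identically.
Matching coefficients of the independent functions:
  [e^{- t}]:  - 3 A = -6
Solving: A = 2.
Check against the point condition:
  u(0, 0) = 2  ⟹  A = 2  ✓
Hence u(x, t) = 2 e^{- t}.

Answer: u(x, t) = 2 e^{- t}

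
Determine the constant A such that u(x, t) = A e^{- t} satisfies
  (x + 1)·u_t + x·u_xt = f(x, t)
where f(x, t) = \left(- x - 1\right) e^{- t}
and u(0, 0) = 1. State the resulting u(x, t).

Substitute the ansatz u = A e^{- t} into the left-hand side.
Derivatives of the ansatz:
  u_t = - A e^{- t}
  u_xt = 0
Term by term:
  (x + 1)·u_t = - A x e^{- t} - A e^{- t}
  x·u_xt = 0
So the left-hand side equals
  - A x e^{- t} - A e^{- t}
This must equal f(x, t) identically; expanded, f = - x e^{- t} - e^{- t}.
Matching coefficients of the independent functions:
  [x e^{- t}, e^{- t}]:  - A = -1
Solving: A = 1.
Check against the point condition:
  u(0, 0) = 1  ⟹  A = 1  ✓
Hence u(x, t) = e^{- t}.

Answer: u(x, t) = e^{- t}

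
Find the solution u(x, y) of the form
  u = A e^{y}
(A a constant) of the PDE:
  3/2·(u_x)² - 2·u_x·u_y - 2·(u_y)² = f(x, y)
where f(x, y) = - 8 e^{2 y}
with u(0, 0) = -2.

Answer: u(x, y) = - 2 e^{y}

Derivation:
Substitute the ansatz u = A e^{y} into the left-hand side.
Derivatives of the ansatz:
  u_x = 0
  u_y = A e^{y}
Term by term:
  3/2·(u_x)² = 0
  -2·u_x·u_y = 0
  -2·(u_y)² = - 2 A^{2} e^{2 y}
So the left-hand side equals
  - 2 A^{2} e^{2 y}
This must equal f(x, y) = - 8 e^{2 y} identically.
Matching coefficients of the independent functions:
  [e^{2 y}]:  - 2 A^{2} = -8
These equations allow (A) = (-2) or (2).
Impose the point condition(s):
  u(0, 0) = -2  ⟹  A = -2
Only A = -2 satisfies everything.
Hence u(x, y) = - 2 e^{y}.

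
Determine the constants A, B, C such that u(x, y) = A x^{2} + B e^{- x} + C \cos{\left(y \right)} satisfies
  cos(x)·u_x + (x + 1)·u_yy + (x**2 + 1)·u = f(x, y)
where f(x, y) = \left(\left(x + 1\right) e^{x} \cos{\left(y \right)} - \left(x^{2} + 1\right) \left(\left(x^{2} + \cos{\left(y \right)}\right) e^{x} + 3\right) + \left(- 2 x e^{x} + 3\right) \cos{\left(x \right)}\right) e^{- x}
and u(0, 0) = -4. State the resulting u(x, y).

Answer: u(x, y) = - x^{2} - \cos{\left(y \right)} - 3 e^{- x}

Derivation:
Substitute the ansatz u = A x^{2} + B e^{- x} + C \cos{\left(y \right)} into the left-hand side.
Derivatives of the ansatz:
  u_x = 2 A x - B e^{- x}
  u_yy = - C \cos{\left(y \right)}
Term by term:
  cos(x)·u_x = 2 A x \cos{\left(x \right)} - B e^{- x} \cos{\left(x \right)}
  (x + 1)·u_yy = - C x \cos{\left(y \right)} - C \cos{\left(y \right)}
  (x**2 + 1)·u = A x^{4} + A x^{2} + B x^{2} e^{- x} + B e^{- x} + C x^{2} \cos{\left(y \right)} + C \cos{\left(y \right)}
So the left-hand side equals
  A x^{4} + A x^{2} + 2 A x \cos{\left(x \right)} + B x^{2} e^{- x} - B e^{- x} \cos{\left(x \right)} + B e^{- x} + C x^{2} \cos{\left(y \right)} - C x \cos{\left(y \right)}
This must equal f(x, y) identically; expanded, f = - x^{4} - x^{2} \cos{\left(y \right)} - x^{2} - 3 x^{2} e^{- x} - 2 x \cos{\left(x \right)} + x \cos{\left(y \right)} + 3 e^{- x} \cos{\left(x \right)} - 3 e^{- x}.
Matching coefficients of the independent functions:
  [x^{2}, x^{4}]:  A = -1
  [x \cos{\left(x \right)}]:  2 A = -2
  [x \cos{\left(y \right)}]:  - C = 1
  [x^{2} e^{- x}, e^{- x}]:  B = -3
  [x^{2} \cos{\left(y \right)}]:  C = -1
  [e^{- x} \cos{\left(x \right)}]:  - B = 3
Solving: A = -1, B = -3, C = -1.
Check against the point condition:
  u(0, 0) = -4  ⟹  B + C = -4  ✓
Hence u(x, y) = - x^{2} - \cos{\left(y \right)} - 3 e^{- x}.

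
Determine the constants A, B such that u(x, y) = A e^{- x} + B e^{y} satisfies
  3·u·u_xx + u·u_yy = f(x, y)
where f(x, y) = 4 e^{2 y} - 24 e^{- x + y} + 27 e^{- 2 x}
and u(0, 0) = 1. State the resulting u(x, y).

Answer: u(x, y) = - 2 e^{y} + 3 e^{- x}

Derivation:
Substitute the ansatz u = A e^{- x} + B e^{y} into the left-hand side.
Derivatives of the ansatz:
  u_xx = A e^{- x}
  u_yy = B e^{y}
Term by term:
  3·u·u_xx = 3 A^{2} e^{- 2 x} + 3 A B e^{- x} e^{y}
  u·u_yy = A B e^{- x} e^{y} + B^{2} e^{2 y}
So the left-hand side equals
  3 A^{2} e^{- 2 x} + 4 A B e^{- x} e^{y} + B^{2} e^{2 y}
This must equal f(x, y) identically; expanded, f = 4 e^{2 y} - 24 e^{- x} e^{y} + 27 e^{- 2 x}.
Matching coefficients of the independent functions:
  [e^{- x} e^{y}]:  4 A B = -24
  [e^{- 2 x}]:  3 A^{2} = 27
  [e^{2 y}]:  B^{2} = 4
These equations allow (A, B) = (-3, 2) or (3, -2).
Impose the point condition(s):
  u(0, 0) = 1  ⟹  A + B = 1
Only A = 3, B = -2 satisfies everything.
Hence u(x, y) = - 2 e^{y} + 3 e^{- x}.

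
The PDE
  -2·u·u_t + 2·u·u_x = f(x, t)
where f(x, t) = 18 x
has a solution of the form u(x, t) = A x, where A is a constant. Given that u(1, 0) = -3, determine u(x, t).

Substitute the ansatz u = A x into the left-hand side.
Derivatives of the ansatz:
  u_t = 0
  u_x = A
Term by term:
  -2·u·u_t = 0
  2·u·u_x = 2 A^{2} x
So the left-hand side equals
  2 A^{2} x
This must equal f(x, t) = 18 x identically.
Matching coefficients of the independent functions:
  [x]:  2 A^{2} = 18
These equations allow (A) = (-3) or (3).
Impose the point condition(s):
  u(1, 0) = -3  ⟹  A = -3
Only A = -3 satisfies everything.
Hence u(x, t) = - 3 x.

Answer: u(x, t) = - 3 x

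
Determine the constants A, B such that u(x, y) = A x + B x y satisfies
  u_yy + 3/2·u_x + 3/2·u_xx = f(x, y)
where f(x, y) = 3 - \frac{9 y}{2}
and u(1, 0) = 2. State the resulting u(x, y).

Substitute the ansatz u = A x + B x y into the left-hand side.
Derivatives of the ansatz:
  u_yy = 0
  u_x = A + B y
  u_xx = 0
Term by term:
  u_yy = 0
  3/2·u_x = \frac{3 A}{2} + \frac{3 B y}{2}
  3/2·u_xx = 0
So the left-hand side equals
  \frac{3 A}{2} + \frac{3 B y}{2}
This must equal f(x, y) = 3 - \frac{9 y}{2} identically.
Matching coefficients of the independent functions:
  [constant term]:  \frac{3 A}{2} = 3
  [y]:  \frac{3 B}{2} = - \frac{9}{2}
Solving: A = 2, B = -3.
Check against the point condition:
  u(1, 0) = 2  ⟹  A = 2  ✓
Hence u(x, y) = - 3 x y + 2 x.

Answer: u(x, y) = - 3 x y + 2 x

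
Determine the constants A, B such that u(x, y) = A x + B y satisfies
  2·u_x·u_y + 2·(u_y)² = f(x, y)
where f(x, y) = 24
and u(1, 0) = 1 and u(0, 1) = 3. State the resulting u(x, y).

Substitute the ansatz u = A x + B y into the left-hand side.
Derivatives of the ansatz:
  u_x = A
  u_y = B
Term by term:
  2·u_x·u_y = 2 A B
  2·(u_y)² = 2 B^{2}
So the left-hand side equals
  2 A B + 2 B^{2}
This must equal f(x, y) = 24 identically.
Matching coefficients of the independent functions:
  [constant term]:  2 A B + 2 B^{2} = 24
These equations do not fix every constant; impose the point condition(s):
  u(1, 0) = 1  ⟹  A = 1
  u(0, 1) = 3  ⟹  B = 3
Solving the combined system: A = 1, B = 3.
Hence u(x, y) = x + 3 y.

Answer: u(x, y) = x + 3 y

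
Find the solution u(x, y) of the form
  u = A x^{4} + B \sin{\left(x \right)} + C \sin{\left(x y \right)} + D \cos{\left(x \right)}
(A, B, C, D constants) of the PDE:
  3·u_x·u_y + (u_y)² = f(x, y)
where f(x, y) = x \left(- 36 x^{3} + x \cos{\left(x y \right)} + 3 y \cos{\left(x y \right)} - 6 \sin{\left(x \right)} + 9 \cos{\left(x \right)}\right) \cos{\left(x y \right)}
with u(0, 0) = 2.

Substitute the ansatz u = A x^{4} + B \sin{\left(x \right)} + C \sin{\left(x y \right)} + D \cos{\left(x \right)} into the left-hand side.
Derivatives of the ansatz:
  u_x = 4 A x^{3} + B \cos{\left(x \right)} + C y \cos{\left(x y \right)} - D \sin{\left(x \right)}
  u_y = C x \cos{\left(x y \right)}
Term by term:
  3·u_x·u_y = 12 A C x^{4} \cos{\left(x y \right)} + 3 B C x \cos{\left(x \right)} \cos{\left(x y \right)} + 3 C^{2} x y \cos^{2}{\left(x y \right)} - 3 C D x \sin{\left(x \right)} \cos{\left(x y \right)}
  (u_y)² = C^{2} x^{2} \cos^{2}{\left(x y \right)}
So the left-hand side equals
  12 A C x^{4} \cos{\left(x y \right)} + 3 B C x \cos{\left(x \right)} \cos{\left(x y \right)} + C^{2} x^{2} \cos^{2}{\left(x y \right)} + 3 C^{2} x y \cos^{2}{\left(x y \right)} - 3 C D x \sin{\left(x \right)} \cos{\left(x y \right)}
This must equal f(x, y) identically; expanded, f = - 36 x^{4} \cos{\left(x y \right)} + x^{2} \cos^{2}{\left(x y \right)} + 3 x y \cos^{2}{\left(x y \right)} - 6 x \sin{\left(x \right)} \cos{\left(x y \right)} + 9 x \cos{\left(x \right)} \cos{\left(x y \right)}.
Matching coefficients of the independent functions:
  [x^{2} \cos^{2}{\left(x y \right)}]:  C^{2} = 1
  [x^{4} \cos{\left(x y \right)}]:  12 A C = -36
  [x y \cos^{2}{\left(x y \right)}]:  3 C^{2} = 3
  [x \sin{\left(x \right)} \cos{\left(x y \right)}]:  - 3 C D = -6
  [x \cos{\left(x \right)} \cos{\left(x y \right)}]:  3 B C = 9
These equations allow (A, B, C, D) = (-3, 3, 1, 2) or (3, -3, -1, -2).
Impose the point condition(s):
  u(0, 0) = 2  ⟹  D = 2
Only A = -3, B = 3, C = 1, D = 2 satisfies everything.
Hence u(x, y) = - 3 x^{4} + 3 \sin{\left(x \right)} + \sin{\left(x y \right)} + 2 \cos{\left(x \right)}.

Answer: u(x, y) = - 3 x^{4} + 3 \sin{\left(x \right)} + \sin{\left(x y \right)} + 2 \cos{\left(x \right)}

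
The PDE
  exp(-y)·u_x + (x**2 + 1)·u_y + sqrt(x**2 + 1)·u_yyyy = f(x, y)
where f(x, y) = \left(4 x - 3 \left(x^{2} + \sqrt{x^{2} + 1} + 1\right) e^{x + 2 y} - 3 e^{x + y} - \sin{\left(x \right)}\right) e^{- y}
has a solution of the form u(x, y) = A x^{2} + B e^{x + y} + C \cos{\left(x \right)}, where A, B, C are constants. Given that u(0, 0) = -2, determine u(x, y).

Substitute the ansatz u = A x^{2} + B e^{x + y} + C \cos{\left(x \right)} into the left-hand side.
Derivatives of the ansatz:
  u_x = 2 A x + B e^{x} e^{y} - C \sin{\left(x \right)}
  u_y = B e^{x} e^{y}
  u_yyyy = B e^{x} e^{y}
Term by term:
  exp(-y)·u_x = 2 A x e^{- y} + B e^{x} - C e^{- y} \sin{\left(x \right)}
  (x**2 + 1)·u_y = B x^{2} e^{x} e^{y} + B e^{x} e^{y}
  sqrt(x**2 + 1)·u_yyyy = B \sqrt{x^{2} + 1} e^{x} e^{y}
So the left-hand side equals
  2 A x e^{- y} + B x^{2} e^{x} e^{y} + B \sqrt{x^{2} + 1} e^{x} e^{y} + B e^{x} e^{y} + B e^{x} - C e^{- y} \sin{\left(x \right)}
This must equal f(x, y) identically; expanded, f = - 3 x^{2} e^{x} e^{y} + 4 x e^{- y} - 3 \sqrt{x^{2} + 1} e^{x} e^{y} - 3 e^{x} e^{y} - 3 e^{x} - e^{- y} \sin{\left(x \right)}.
Matching coefficients of the independent functions:
  [x e^{- y}]:  2 A = 4
  [e^{x} e^{y}, x^{2} e^{x} e^{y}, \sqrt{x^{2} + 1} e^{x} e^{y}, e^{x}]:  B = -3
  [e^{- y} \sin{\left(x \right)}]:  - C = -1
Solving: A = 2, B = -3, C = 1.
Check against the point condition:
  u(0, 0) = -2  ⟹  B + C = -2  ✓
Hence u(x, y) = 2 x^{2} - 3 e^{x + y} + \cos{\left(x \right)}.

Answer: u(x, y) = 2 x^{2} - 3 e^{x + y} + \cos{\left(x \right)}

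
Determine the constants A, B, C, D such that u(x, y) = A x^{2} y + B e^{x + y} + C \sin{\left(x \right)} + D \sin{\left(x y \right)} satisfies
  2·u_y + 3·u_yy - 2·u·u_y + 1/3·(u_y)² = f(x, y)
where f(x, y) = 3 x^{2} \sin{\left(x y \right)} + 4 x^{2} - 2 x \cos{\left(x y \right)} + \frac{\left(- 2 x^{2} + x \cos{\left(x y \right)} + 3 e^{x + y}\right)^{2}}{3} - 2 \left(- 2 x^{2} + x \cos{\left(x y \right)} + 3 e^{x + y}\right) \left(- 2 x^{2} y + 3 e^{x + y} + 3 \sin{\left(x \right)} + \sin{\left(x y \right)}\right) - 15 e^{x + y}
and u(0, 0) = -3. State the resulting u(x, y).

Substitute the ansatz u = A x^{2} y + B e^{x + y} + C \sin{\left(x \right)} + D \sin{\left(x y \right)} into the left-hand side.
Derivatives of the ansatz:
  u_y = A x^{2} + B e^{x} e^{y} + D x \cos{\left(x y \right)}
  u_yy = B e^{x} e^{y} - D x^{2} \sin{\left(x y \right)}
Term by term:
  2·u_y = 2 A x^{2} + 2 B e^{x} e^{y} + 2 D x \cos{\left(x y \right)}
  3·u_yy = 3 B e^{x} e^{y} - 3 D x^{2} \sin{\left(x y \right)}
  -2·u·u_y = - 2 A^{2} x^{4} y - 2 A B x^{2} y e^{x} e^{y} - 2 A B x^{2} e^{x} e^{y} - 2 A C x^{2} \sin{\left(x \right)} - 2 A D x^{3} y \cos{\left(x y \right)} - 2 A D x^{2} \sin{\left(x y \right)} - 2 B^{2} e^{2 x} e^{2 y} - 2 B C e^{x} e^{y} \sin{\left(x \right)} - 2 B D x e^{x} e^{y} \cos{\left(x y \right)} - 2 B D e^{x} e^{y} \sin{\left(x y \right)} - 2 C D x \sin{\left(x \right)} \cos{\left(x y \right)} - 2 D^{2} x \sin{\left(x y \right)} \cos{\left(x y \right)}
  1/3·(u_y)² = \frac{A^{2} x^{4}}{3} + \frac{2 A B x^{2} e^{x} e^{y}}{3} + \frac{2 A D x^{3} \cos{\left(x y \right)}}{3} + \frac{B^{2} e^{2 x} e^{2 y}}{3} + \frac{2 B D x e^{x} e^{y} \cos{\left(x y \right)}}{3} + \frac{D^{2} x^{2} \cos^{2}{\left(x y \right)}}{3}
So the left-hand side equals
  - 2 A^{2} x^{4} y + \frac{A^{2} x^{4}}{3} - 2 A B x^{2} y e^{x} e^{y} - \frac{4 A B x^{2} e^{x} e^{y}}{3} - 2 A C x^{2} \sin{\left(x \right)} - 2 A D x^{3} y \cos{\left(x y \right)} + \frac{2 A D x^{3} \cos{\left(x y \right)}}{3} - 2 A D x^{2} \sin{\left(x y \right)} + 2 A x^{2} - \frac{5 B^{2} e^{2 x} e^{2 y}}{3} - 2 B C e^{x} e^{y} \sin{\left(x \right)} - \frac{4 B D x e^{x} e^{y} \cos{\left(x y \right)}}{3} - 2 B D e^{x} e^{y} \sin{\left(x y \right)} + 5 B e^{x} e^{y} - 2 C D x \sin{\left(x \right)} \cos{\left(x y \right)} + \frac{D^{2} x^{2} \cos^{2}{\left(x y \right)}}{3} - 2 D^{2} x \sin{\left(x y \right)} \cos{\left(x y \right)} - 3 D x^{2} \sin{\left(x y \right)} + 2 D x \cos{\left(x y \right)}
This must equal f(x, y) identically; expanded, f = - 8 x^{4} y + \frac{4 x^{4}}{3} + 4 x^{3} y \cos{\left(x y \right)} - \frac{4 x^{3} \cos{\left(x y \right)}}{3} + 12 x^{2} y e^{x} e^{y} + 8 x^{2} e^{x} e^{y} + 12 x^{2} \sin{\left(x \right)} + 7 x^{2} \sin{\left(x y \right)} + \frac{x^{2} \cos^{2}{\left(x y \right)}}{3} + 4 x^{2} - 4 x e^{x} e^{y} \cos{\left(x y \right)} - 6 x \sin{\left(x \right)} \cos{\left(x y \right)} - 2 x \sin{\left(x y \right)} \cos{\left(x y \right)} - 2 x \cos{\left(x y \right)} - 15 e^{2 x} e^{2 y} - 18 e^{x} e^{y} \sin{\left(x \right)} - 6 e^{x} e^{y} \sin{\left(x y \right)} - 15 e^{x} e^{y}.
Matching coefficients of the independent functions:
(each divided by its leading coefficient; functions giving the same equation are listed together)
  [x^{2}]:  A - 2 = 0
  [x^{4}, x^{4} y]:  A^{2} - 4 = 0
  [x \cos{\left(x y \right)}]:  D + 1 = 0
  [x^{2} \sin{\left(x \right)}]:  A C + 6 = 0
  [x^{2} \sin{\left(x y \right)}]:  A D + \frac{3 D}{2} + \frac{7}{2} = 0
  [x^{2} \cos^{2}{\left(x y \right)}, x \sin{\left(x y \right)} \cos{\left(x y \right)}]:  D^{2} - 1 = 0
  [x^{3} \cos{\left(x y \right)}, x^{3} y \cos{\left(x y \right)}]:  A D + 2 = 0
  [e^{x} e^{y}]:  B + 3 = 0
  [e^{2 x} e^{2 y}]:  B^{2} - 9 = 0
  [x \sin{\left(x \right)} \cos{\left(x y \right)}]:  C D - 3 = 0
  [x^{2} e^{x} e^{y}, x^{2} y e^{x} e^{y}]:  A B + 6 = 0
  [e^{x} e^{y} \sin{\left(x \right)}]:  B C - 9 = 0
  [e^{x} e^{y} \sin{\left(x y \right)}, x e^{x} e^{y} \cos{\left(x y \right)}]:  B D - 3 = 0
Solving: A = 2, B = -3, C = -3, D = -1.
Check against the point condition:
  u(0, 0) = -3  ⟹  B = -3  ✓
Hence u(x, y) = 2 x^{2} y - 3 e^{x + y} - 3 \sin{\left(x \right)} - \sin{\left(x y \right)}.

Answer: u(x, y) = 2 x^{2} y - 3 e^{x + y} - 3 \sin{\left(x \right)} - \sin{\left(x y \right)}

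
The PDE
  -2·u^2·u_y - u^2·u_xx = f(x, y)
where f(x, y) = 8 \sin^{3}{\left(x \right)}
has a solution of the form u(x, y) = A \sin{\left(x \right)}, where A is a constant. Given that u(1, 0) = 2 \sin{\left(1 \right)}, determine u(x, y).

Substitute the ansatz u = A \sin{\left(x \right)} into the left-hand side.
Derivatives of the ansatz:
  u_y = 0
  u_xx = - A \sin{\left(x \right)}
Term by term:
  -2·u^2·u_y = 0
  -u^2·u_xx = A^{3} \sin^{3}{\left(x \right)}
So the left-hand side equals
  A^{3} \sin^{3}{\left(x \right)}
This must equal f(x, y) = 8 \sin^{3}{\left(x \right)} identically.
Matching coefficients of the independent functions:
  [\sin^{3}{\left(x \right)}]:  A^{3} = 8
Solving: A = 2.
Check against the point condition:
  u(1, 0) = 2 \sin{\left(1 \right)}  ⟹  A \sin{\left(1 \right)} = 2 \sin{\left(1 \right)}  ✓
Hence u(x, y) = 2 \sin{\left(x \right)}.

Answer: u(x, y) = 2 \sin{\left(x \right)}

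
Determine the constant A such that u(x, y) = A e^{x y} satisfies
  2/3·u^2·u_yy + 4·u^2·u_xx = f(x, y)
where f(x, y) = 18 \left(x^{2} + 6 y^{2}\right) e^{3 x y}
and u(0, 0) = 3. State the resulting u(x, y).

Substitute the ansatz u = A e^{x y} into the left-hand side.
Derivatives of the ansatz:
  u_yy = A x^{2} e^{x y}
  u_xx = A y^{2} e^{x y}
Term by term:
  2/3·u^2·u_yy = \frac{2 A^{3} x^{2} e^{3 x y}}{3}
  4·u^2·u_xx = 4 A^{3} y^{2} e^{3 x y}
So the left-hand side equals
  \frac{2 A^{3} x^{2} e^{3 x y}}{3} + 4 A^{3} y^{2} e^{3 x y}
This must equal f(x, y) identically; expanded, f = 18 x^{2} e^{3 x y} + 108 y^{2} e^{3 x y}.
Matching coefficients of the independent functions:
  [x^{2} e^{3 x y}]:  \frac{2 A^{3}}{3} = 18
  [y^{2} e^{3 x y}]:  4 A^{3} = 108
Solving: A = 3.
Check against the point condition:
  u(0, 0) = 3  ⟹  A = 3  ✓
Hence u(x, y) = 3 e^{x y}.

Answer: u(x, y) = 3 e^{x y}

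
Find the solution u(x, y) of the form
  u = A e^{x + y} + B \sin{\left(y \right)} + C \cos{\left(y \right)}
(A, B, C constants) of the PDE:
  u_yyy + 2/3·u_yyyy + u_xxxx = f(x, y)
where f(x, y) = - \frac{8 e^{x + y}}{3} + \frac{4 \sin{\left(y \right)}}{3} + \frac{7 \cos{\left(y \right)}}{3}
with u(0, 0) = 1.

Substitute the ansatz u = A e^{x + y} + B \sin{\left(y \right)} + C \cos{\left(y \right)} into the left-hand side.
Derivatives of the ansatz:
  u_yyy = A e^{x} e^{y} - B \cos{\left(y \right)} + C \sin{\left(y \right)}
  u_yyyy = A e^{x} e^{y} + B \sin{\left(y \right)} + C \cos{\left(y \right)}
  u_xxxx = A e^{x} e^{y}
Term by term:
  u_yyy = A e^{x} e^{y} - B \cos{\left(y \right)} + C \sin{\left(y \right)}
  2/3·u_yyyy = \frac{2 A e^{x} e^{y}}{3} + \frac{2 B \sin{\left(y \right)}}{3} + \frac{2 C \cos{\left(y \right)}}{3}
  u_xxxx = A e^{x} e^{y}
So the left-hand side equals
  \frac{8 A e^{x} e^{y}}{3} + \frac{2 B \sin{\left(y \right)}}{3} - B \cos{\left(y \right)} + C \sin{\left(y \right)} + \frac{2 C \cos{\left(y \right)}}{3}
This must equal f(x, y) identically; expanded, f = - \frac{8 e^{x} e^{y}}{3} + \frac{4 \sin{\left(y \right)}}{3} + \frac{7 \cos{\left(y \right)}}{3}.
Matching coefficients of the independent functions:
  [e^{x} e^{y}]:  \frac{8 A}{3} = - \frac{8}{3}
  [\sin{\left(y \right)}]:  \frac{2 B}{3} + C = \frac{4}{3}
  [\cos{\left(y \right)}]:  - B + \frac{2 C}{3} = \frac{7}{3}
Solving: A = -1, B = -1, C = 2.
Check against the point condition:
  u(0, 0) = 1  ⟹  A + C = 1  ✓
Hence u(x, y) = - e^{x + y} - \sin{\left(y \right)} + 2 \cos{\left(y \right)}.

Answer: u(x, y) = - e^{x + y} - \sin{\left(y \right)} + 2 \cos{\left(y \right)}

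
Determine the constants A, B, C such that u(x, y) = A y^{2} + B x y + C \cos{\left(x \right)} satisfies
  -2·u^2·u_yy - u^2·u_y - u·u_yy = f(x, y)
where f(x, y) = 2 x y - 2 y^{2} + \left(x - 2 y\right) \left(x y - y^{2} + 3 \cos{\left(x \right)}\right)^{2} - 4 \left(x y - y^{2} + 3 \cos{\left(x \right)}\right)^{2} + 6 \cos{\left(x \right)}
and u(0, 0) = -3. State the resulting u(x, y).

Substitute the ansatz u = A y^{2} + B x y + C \cos{\left(x \right)} into the left-hand side.
Derivatives of the ansatz:
  u_yy = 2 A
  u_y = 2 A y + B x
Term by term:
  -2·u^2·u_yy = - 4 A^{3} y^{4} - 8 A^{2} B x y^{3} - 8 A^{2} C y^{2} \cos{\left(x \right)} - 4 A B^{2} x^{2} y^{2} - 8 A B C x y \cos{\left(x \right)} - 4 A C^{2} \cos^{2}{\left(x \right)}
  -u^2·u_y = - 2 A^{3} y^{5} - 5 A^{2} B x y^{4} - 4 A^{2} C y^{3} \cos{\left(x \right)} - 4 A B^{2} x^{2} y^{3} - 6 A B C x y^{2} \cos{\left(x \right)} - 2 A C^{2} y \cos^{2}{\left(x \right)} - B^{3} x^{3} y^{2} - 2 B^{2} C x^{2} y \cos{\left(x \right)} - B C^{2} x \cos^{2}{\left(x \right)}
  -u·u_yy = - 2 A^{2} y^{2} - 2 A B x y - 2 A C \cos{\left(x \right)}
So the left-hand side equals
  - 2 A^{3} y^{5} - 4 A^{3} y^{4} - 5 A^{2} B x y^{4} - 8 A^{2} B x y^{3} - 4 A^{2} C y^{3} \cos{\left(x \right)} - 8 A^{2} C y^{2} \cos{\left(x \right)} - 2 A^{2} y^{2} - 4 A B^{2} x^{2} y^{3} - 4 A B^{2} x^{2} y^{2} - 6 A B C x y^{2} \cos{\left(x \right)} - 8 A B C x y \cos{\left(x \right)} - 2 A B x y - 2 A C^{2} y \cos^{2}{\left(x \right)} - 4 A C^{2} \cos^{2}{\left(x \right)} - 2 A C \cos{\left(x \right)} - B^{3} x^{3} y^{2} - 2 B^{2} C x^{2} y \cos{\left(x \right)} - B C^{2} x \cos^{2}{\left(x \right)}
This must equal f(x, y) identically; expanded, f = x^{3} y^{2} - 4 x^{2} y^{3} - 4 x^{2} y^{2} + 6 x^{2} y \cos{\left(x \right)} + 5 x y^{4} + 8 x y^{3} - 18 x y^{2} \cos{\left(x \right)} - 24 x y \cos{\left(x \right)} + 2 x y + 9 x \cos^{2}{\left(x \right)} - 2 y^{5} - 4 y^{4} + 12 y^{3} \cos{\left(x \right)} + 24 y^{2} \cos{\left(x \right)} - 2 y^{2} - 18 y \cos^{2}{\left(x \right)} - 36 \cos^{2}{\left(x \right)} + 6 \cos{\left(x \right)}.
Matching coefficients of the independent functions:
(each divided by its leading coefficient; functions giving the same equation are listed together)
  [y^{2}]:  A^{2} - 1 = 0
  [y^{4}, y^{5}]:  A^{3} - 1 = 0
  [x y]:  A B + 1 = 0
  [x y^{3}, x y^{4}]:  A^{2} B + 1 = 0
  [x \cos^{2}{\left(x \right)}]:  B C^{2} + 9 = 0
  [x^{2} y^{2}, x^{2} y^{3}]:  A B^{2} - 1 = 0
  [x^{3} y^{2}]:  B^{3} + 1 = 0
  [y \cos^{2}{\left(x \right)}, \cos^{2}{\left(x \right)}]:  A C^{2} - 9 = 0
  [y^{2} \cos{\left(x \right)}, y^{3} \cos{\left(x \right)}]:  A^{2} C + 3 = 0
  [x y \cos{\left(x \right)}, x y^{2} \cos{\left(x \right)}]:  A B C - 3 = 0
  [x^{2} y \cos{\left(x \right)}]:  B^{2} C + 3 = 0
  [\cos{\left(x \right)}]:  A C + 3 = 0
Solving: A = 1, B = -1, C = -3.
Check against the point condition:
  u(0, 0) = -3  ⟹  C = -3  ✓
Hence u(x, y) = - x y + y^{2} - 3 \cos{\left(x \right)}.

Answer: u(x, y) = - x y + y^{2} - 3 \cos{\left(x \right)}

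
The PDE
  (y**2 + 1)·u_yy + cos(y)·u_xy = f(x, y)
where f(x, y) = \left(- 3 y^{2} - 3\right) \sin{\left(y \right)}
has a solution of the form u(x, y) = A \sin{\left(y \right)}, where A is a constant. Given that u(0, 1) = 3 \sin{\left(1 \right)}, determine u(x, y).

Answer: u(x, y) = 3 \sin{\left(y \right)}

Derivation:
Substitute the ansatz u = A \sin{\left(y \right)} into the left-hand side.
Derivatives of the ansatz:
  u_yy = - A \sin{\left(y \right)}
  u_xy = 0
Term by term:
  (y**2 + 1)·u_yy = - A y^{2} \sin{\left(y \right)} - A \sin{\left(y \right)}
  cos(y)·u_xy = 0
So the left-hand side equals
  - A y^{2} \sin{\left(y \right)} - A \sin{\left(y \right)}
This must equal f(x, y) identically; expanded, f = - 3 y^{2} \sin{\left(y \right)} - 3 \sin{\left(y \right)}.
Matching coefficients of the independent functions:
  [y^{2} \sin{\left(y \right)}, \sin{\left(y \right)}]:  - A = -3
Solving: A = 3.
Check against the point condition:
  u(0, 1) = 3 \sin{\left(1 \right)}  ⟹  A \sin{\left(1 \right)} = 3 \sin{\left(1 \right)}  ✓
Hence u(x, y) = 3 \sin{\left(y \right)}.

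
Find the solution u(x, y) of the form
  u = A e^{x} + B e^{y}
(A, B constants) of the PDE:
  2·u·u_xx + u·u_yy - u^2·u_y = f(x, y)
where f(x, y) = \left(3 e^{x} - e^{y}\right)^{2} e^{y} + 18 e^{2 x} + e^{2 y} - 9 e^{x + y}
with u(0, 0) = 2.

Substitute the ansatz u = A e^{x} + B e^{y} into the left-hand side.
Derivatives of the ansatz:
  u_xx = A e^{x}
  u_yy = B e^{y}
  u_y = B e^{y}
Term by term:
  2·u·u_xx = 2 A^{2} e^{2 x} + 2 A B e^{x} e^{y}
  u·u_yy = A B e^{x} e^{y} + B^{2} e^{2 y}
  -u^2·u_y = - A^{2} B e^{2 x} e^{y} - 2 A B^{2} e^{x} e^{2 y} - B^{3} e^{3 y}
So the left-hand side equals
  - A^{2} B e^{2 x} e^{y} + 2 A^{2} e^{2 x} - 2 A B^{2} e^{x} e^{2 y} + 3 A B e^{x} e^{y} - B^{3} e^{3 y} + B^{2} e^{2 y}
This must equal f(x, y) identically; expanded, f = 9 e^{2 x} e^{y} + 18 e^{2 x} - 6 e^{x} e^{2 y} - 9 e^{x} e^{y} + e^{3 y} + e^{2 y}.
Matching coefficients of the independent functions:
  [e^{x} e^{y}]:  3 A B = -9
  [e^{x} e^{2 y}]:  - 2 A B^{2} = -6
  [e^{2 x} e^{y}]:  - A^{2} B = 9
  [e^{2 x}]:  2 A^{2} = 18
  [e^{2 y}]:  B^{2} = 1
  [e^{3 y}]:  - B^{3} = 1
Solving: A = 3, B = -1.
Check against the point condition:
  u(0, 0) = 2  ⟹  A + B = 2  ✓
Hence u(x, y) = 3 e^{x} - e^{y}.

Answer: u(x, y) = 3 e^{x} - e^{y}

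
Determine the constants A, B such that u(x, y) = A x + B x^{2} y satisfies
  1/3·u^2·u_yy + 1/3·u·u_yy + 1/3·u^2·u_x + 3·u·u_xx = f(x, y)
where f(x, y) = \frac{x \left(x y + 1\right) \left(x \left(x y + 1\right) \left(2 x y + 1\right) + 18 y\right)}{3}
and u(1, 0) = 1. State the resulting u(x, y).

Answer: u(x, y) = x^{2} y + x

Derivation:
Substitute the ansatz u = A x + B x^{2} y into the left-hand side.
Derivatives of the ansatz:
  u_yy = 0
  u_x = A + 2 B x y
  u_xx = 2 B y
Term by term:
  1/3·u^2·u_yy = 0
  1/3·u·u_yy = 0
  1/3·u^2·u_x = \frac{A^{3} x^{2}}{3} + \frac{4 A^{2} B x^{3} y}{3} + \frac{5 A B^{2} x^{4} y^{2}}{3} + \frac{2 B^{3} x^{5} y^{3}}{3}
  3·u·u_xx = 6 A B x y + 6 B^{2} x^{2} y^{2}
So the left-hand side equals
  \frac{A^{3} x^{2}}{3} + \frac{4 A^{2} B x^{3} y}{3} + \frac{5 A B^{2} x^{4} y^{2}}{3} + 6 A B x y + \frac{2 B^{3} x^{5} y^{3}}{3} + 6 B^{2} x^{2} y^{2}
This must equal f(x, y) identically; expanded, f = \frac{2 x^{5} y^{3}}{3} + \frac{5 x^{4} y^{2}}{3} + \frac{4 x^{3} y}{3} + 6 x^{2} y^{2} + \frac{x^{2}}{3} + 6 x y.
Matching coefficients of the independent functions:
  [x^{2}]:  \frac{A^{3}}{3} = \frac{1}{3}
  [x y]:  6 A B = 6
  [x^{2} y^{2}]:  6 B^{2} = 6
  [x^{3} y]:  \frac{4 A^{2} B}{3} = \frac{4}{3}
  [x^{4} y^{2}]:  \frac{5 A B^{2}}{3} = \frac{5}{3}
  [x^{5} y^{3}]:  \frac{2 B^{3}}{3} = \frac{2}{3}
Solving: A = 1, B = 1.
Check against the point condition:
  u(1, 0) = 1  ⟹  A = 1  ✓
Hence u(x, y) = x^{2} y + x.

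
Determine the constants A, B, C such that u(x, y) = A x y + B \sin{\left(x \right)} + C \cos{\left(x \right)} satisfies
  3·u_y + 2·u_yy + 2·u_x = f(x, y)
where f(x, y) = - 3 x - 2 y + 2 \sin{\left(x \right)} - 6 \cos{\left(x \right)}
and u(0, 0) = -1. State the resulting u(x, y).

Substitute the ansatz u = A x y + B \sin{\left(x \right)} + C \cos{\left(x \right)} into the left-hand side.
Derivatives of the ansatz:
  u_y = A x
  u_yy = 0
  u_x = A y + B \cos{\left(x \right)} - C \sin{\left(x \right)}
Term by term:
  3·u_y = 3 A x
  2·u_yy = 0
  2·u_x = 2 A y + 2 B \cos{\left(x \right)} - 2 C \sin{\left(x \right)}
So the left-hand side equals
  3 A x + 2 A y + 2 B \cos{\left(x \right)} - 2 C \sin{\left(x \right)}
This must equal f(x, y) = - 3 x - 2 y + 2 \sin{\left(x \right)} - 6 \cos{\left(x \right)} identically.
Matching coefficients of the independent functions:
  [x]:  3 A = -3
  [y]:  2 A = -2
  [\sin{\left(x \right)}]:  - 2 C = 2
  [\cos{\left(x \right)}]:  2 B = -6
Solving: A = -1, B = -3, C = -1.
Check against the point condition:
  u(0, 0) = -1  ⟹  C = -1  ✓
Hence u(x, y) = - x y - 3 \sin{\left(x \right)} - \cos{\left(x \right)}.

Answer: u(x, y) = - x y - 3 \sin{\left(x \right)} - \cos{\left(x \right)}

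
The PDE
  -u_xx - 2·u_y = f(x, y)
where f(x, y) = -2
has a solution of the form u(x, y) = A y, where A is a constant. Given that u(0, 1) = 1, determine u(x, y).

Answer: u(x, y) = y

Derivation:
Substitute the ansatz u = A y into the left-hand side.
Derivatives of the ansatz:
  u_xx = 0
  u_y = A
Term by term:
  -u_xx = 0
  -2·u_y = - 2 A
So the left-hand side equals
  - 2 A
This must equal f(x, y) = -2 identically.
Matching coefficients of the independent functions:
  [constant term]:  - 2 A = -2
Solving: A = 1.
Check against the point condition:
  u(0, 1) = 1  ⟹  A = 1  ✓
Hence u(x, y) = y.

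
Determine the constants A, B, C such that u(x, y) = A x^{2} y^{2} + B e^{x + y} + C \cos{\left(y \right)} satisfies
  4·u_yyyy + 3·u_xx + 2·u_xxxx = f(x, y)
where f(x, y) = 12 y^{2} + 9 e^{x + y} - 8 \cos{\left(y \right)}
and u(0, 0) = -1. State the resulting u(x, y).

Substitute the ansatz u = A x^{2} y^{2} + B e^{x + y} + C \cos{\left(y \right)} into the left-hand side.
Derivatives of the ansatz:
  u_yyyy = B e^{x} e^{y} + C \cos{\left(y \right)}
  u_xx = 2 A y^{2} + B e^{x} e^{y}
  u_xxxx = B e^{x} e^{y}
Term by term:
  4·u_yyyy = 4 B e^{x} e^{y} + 4 C \cos{\left(y \right)}
  3·u_xx = 6 A y^{2} + 3 B e^{x} e^{y}
  2·u_xxxx = 2 B e^{x} e^{y}
So the left-hand side equals
  6 A y^{2} + 9 B e^{x} e^{y} + 4 C \cos{\left(y \right)}
This must equal f(x, y) identically; expanded, f = 12 y^{2} + 9 e^{x} e^{y} - 8 \cos{\left(y \right)}.
Matching coefficients of the independent functions:
  [y^{2}]:  6 A = 12
  [e^{x} e^{y}]:  9 B = 9
  [\cos{\left(y \right)}]:  4 C = -8
Solving: A = 2, B = 1, C = -2.
Check against the point condition:
  u(0, 0) = -1  ⟹  B + C = -1  ✓
Hence u(x, y) = 2 x^{2} y^{2} + e^{x + y} - 2 \cos{\left(y \right)}.

Answer: u(x, y) = 2 x^{2} y^{2} + e^{x + y} - 2 \cos{\left(y \right)}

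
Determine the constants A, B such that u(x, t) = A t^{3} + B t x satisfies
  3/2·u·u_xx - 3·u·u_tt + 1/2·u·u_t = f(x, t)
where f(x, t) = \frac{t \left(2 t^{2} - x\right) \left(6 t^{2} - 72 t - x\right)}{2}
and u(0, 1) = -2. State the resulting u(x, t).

Substitute the ansatz u = A t^{3} + B t x into the left-hand side.
Derivatives of the ansatz:
  u_xx = 0
  u_tt = 6 A t
  u_t = 3 A t^{2} + B x
Term by term:
  3/2·u·u_xx = 0
  -3·u·u_tt = - 18 A^{2} t^{4} - 18 A B t^{2} x
  1/2·u·u_t = \frac{3 A^{2} t^{5}}{2} + 2 A B t^{3} x + \frac{B^{2} t x^{2}}{2}
So the left-hand side equals
  \frac{3 A^{2} t^{5}}{2} - 18 A^{2} t^{4} + 2 A B t^{3} x - 18 A B t^{2} x + \frac{B^{2} t x^{2}}{2}
This must equal f(x, t) identically; expanded, f = 6 t^{5} - 72 t^{4} - 4 t^{3} x + 36 t^{2} x + \frac{t x^{2}}{2}.
Matching coefficients of the independent functions:
  [t^{4}]:  - 18 A^{2} = -72
  [t^{5}]:  \frac{3 A^{2}}{2} = 6
  [t x^{2}]:  \frac{B^{2}}{2} = \frac{1}{2}
  [t^{2} x]:  - 18 A B = 36
  [t^{3} x]:  2 A B = -4
These equations allow (A, B) = (-2, 1) or (2, -1).
Impose the point condition(s):
  u(0, 1) = -2  ⟹  A = -2
Only A = -2, B = 1 satisfies everything.
Hence u(x, t) = - 2 t^{3} + t x.

Answer: u(x, t) = - 2 t^{3} + t x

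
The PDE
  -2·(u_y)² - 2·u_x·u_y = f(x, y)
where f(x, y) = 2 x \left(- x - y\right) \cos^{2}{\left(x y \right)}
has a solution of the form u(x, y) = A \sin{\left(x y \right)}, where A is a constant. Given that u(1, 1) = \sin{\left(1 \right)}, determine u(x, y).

Answer: u(x, y) = \sin{\left(x y \right)}

Derivation:
Substitute the ansatz u = A \sin{\left(x y \right)} into the left-hand side.
Derivatives of the ansatz:
  u_y = A x \cos{\left(x y \right)}
  u_x = A y \cos{\left(x y \right)}
Term by term:
  -2·(u_y)² = - 2 A^{2} x^{2} \cos^{2}{\left(x y \right)}
  -2·u_x·u_y = - 2 A^{2} x y \cos^{2}{\left(x y \right)}
So the left-hand side equals
  - 2 A^{2} x^{2} \cos^{2}{\left(x y \right)} - 2 A^{2} x y \cos^{2}{\left(x y \right)}
This must equal f(x, y) identically; expanded, f = - 2 x^{2} \cos^{2}{\left(x y \right)} - 2 x y \cos^{2}{\left(x y \right)}.
Matching coefficients of the independent functions:
  [x^{2} \cos^{2}{\left(x y \right)}, x y \cos^{2}{\left(x y \right)}]:  - 2 A^{2} = -2
These equations allow (A) = (-1) or (1).
Impose the point condition(s):
  u(1, 1) = \sin{\left(1 \right)}  ⟹  A \sin{\left(1 \right)} = \sin{\left(1 \right)}
Only A = 1 satisfies everything.
Hence u(x, y) = \sin{\left(x y \right)}.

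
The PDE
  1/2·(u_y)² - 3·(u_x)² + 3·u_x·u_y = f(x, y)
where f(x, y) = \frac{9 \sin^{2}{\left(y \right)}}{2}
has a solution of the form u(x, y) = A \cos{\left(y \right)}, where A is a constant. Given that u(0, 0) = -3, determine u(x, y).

Answer: u(x, y) = - 3 \cos{\left(y \right)}

Derivation:
Substitute the ansatz u = A \cos{\left(y \right)} into the left-hand side.
Derivatives of the ansatz:
  u_y = - A \sin{\left(y \right)}
  u_x = 0
Term by term:
  1/2·(u_y)² = \frac{A^{2} \sin^{2}{\left(y \right)}}{2}
  -3·(u_x)² = 0
  3·u_x·u_y = 0
So the left-hand side equals
  \frac{A^{2} \sin^{2}{\left(y \right)}}{2}
This must equal f(x, y) = \frac{9 \sin^{2}{\left(y \right)}}{2} identically.
Matching coefficients of the independent functions:
  [\sin^{2}{\left(y \right)}]:  \frac{A^{2}}{2} = \frac{9}{2}
These equations allow (A) = (-3) or (3).
Impose the point condition(s):
  u(0, 0) = -3  ⟹  A = -3
Only A = -3 satisfies everything.
Hence u(x, y) = - 3 \cos{\left(y \right)}.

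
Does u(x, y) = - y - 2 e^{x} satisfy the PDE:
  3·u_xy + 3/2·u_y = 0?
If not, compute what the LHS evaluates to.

Answer: No, the LHS evaluates to - \frac{3}{2}

Derivation:
Evaluate each term of the left-hand side for u = - y - 2 e^{x}.
Derivatives:
  u_xy = 0
  u_y = -1
Terms:
  3·u_xy = 0
  3/2·u_y = - \frac{3}{2}
Sum: LHS = - \frac{3}{2}
Given right-hand side: 0. Difference LHS − RHS = - \frac{3}{2} ≠ 0, so u is not a solution.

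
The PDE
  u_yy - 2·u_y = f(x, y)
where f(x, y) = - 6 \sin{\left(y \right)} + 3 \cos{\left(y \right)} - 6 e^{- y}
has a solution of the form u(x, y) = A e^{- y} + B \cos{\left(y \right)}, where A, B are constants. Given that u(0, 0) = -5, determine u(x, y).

Substitute the ansatz u = A e^{- y} + B \cos{\left(y \right)} into the left-hand side.
Derivatives of the ansatz:
  u_yy = A e^{- y} - B \cos{\left(y \right)}
  u_y = - A e^{- y} - B \sin{\left(y \right)}
Term by term:
  u_yy = A e^{- y} - B \cos{\left(y \right)}
  -2·u_y = 2 A e^{- y} + 2 B \sin{\left(y \right)}
So the left-hand side equals
  3 A e^{- y} + 2 B \sin{\left(y \right)} - B \cos{\left(y \right)}
This must equal f(x, y) = - 6 \sin{\left(y \right)} + 3 \cos{\left(y \right)} - 6 e^{- y} identically.
Matching coefficients of the independent functions:
  [e^{- y}]:  3 A = -6
  [\sin{\left(y \right)}]:  2 B = -6
  [\cos{\left(y \right)}]:  - B = 3
Solving: A = -2, B = -3.
Check against the point condition:
  u(0, 0) = -5  ⟹  A + B = -5  ✓
Hence u(x, y) = - 3 \cos{\left(y \right)} - 2 e^{- y}.

Answer: u(x, y) = - 3 \cos{\left(y \right)} - 2 e^{- y}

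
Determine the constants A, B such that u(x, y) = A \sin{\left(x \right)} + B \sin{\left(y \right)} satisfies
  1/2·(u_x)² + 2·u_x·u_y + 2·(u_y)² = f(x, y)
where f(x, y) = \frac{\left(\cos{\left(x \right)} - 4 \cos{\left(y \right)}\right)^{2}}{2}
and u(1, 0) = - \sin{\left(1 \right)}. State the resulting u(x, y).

Substitute the ansatz u = A \sin{\left(x \right)} + B \sin{\left(y \right)} into the left-hand side.
Derivatives of the ansatz:
  u_x = A \cos{\left(x \right)}
  u_y = B \cos{\left(y \right)}
Term by term:
  1/2·(u_x)² = \frac{A^{2} \cos^{2}{\left(x \right)}}{2}
  2·u_x·u_y = 2 A B \cos{\left(x \right)} \cos{\left(y \right)}
  2·(u_y)² = 2 B^{2} \cos^{2}{\left(y \right)}
So the left-hand side equals
  \frac{A^{2} \cos^{2}{\left(x \right)}}{2} + 2 A B \cos{\left(x \right)} \cos{\left(y \right)} + 2 B^{2} \cos^{2}{\left(y \right)}
This must equal f(x, y) identically; expanded, f = \frac{\cos^{2}{\left(x \right)}}{2} - 4 \cos{\left(x \right)} \cos{\left(y \right)} + 8 \cos^{2}{\left(y \right)}.
Matching coefficients of the independent functions:
  [\cos{\left(x \right)} \cos{\left(y \right)}]:  2 A B = -4
  [\cos^{2}{\left(x \right)}]:  \frac{A^{2}}{2} = \frac{1}{2}
  [\cos^{2}{\left(y \right)}]:  2 B^{2} = 8
These equations allow (A, B) = (-1, 2) or (1, -2).
Impose the point condition(s):
  u(1, 0) = - \sin{\left(1 \right)}  ⟹  A \sin{\left(1 \right)} = - \sin{\left(1 \right)}
Only A = -1, B = 2 satisfies everything.
Hence u(x, y) = - \sin{\left(x \right)} + 2 \sin{\left(y \right)}.

Answer: u(x, y) = - \sin{\left(x \right)} + 2 \sin{\left(y \right)}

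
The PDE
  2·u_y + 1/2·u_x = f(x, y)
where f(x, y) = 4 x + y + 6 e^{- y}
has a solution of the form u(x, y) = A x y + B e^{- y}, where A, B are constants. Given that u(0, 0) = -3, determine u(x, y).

Answer: u(x, y) = 2 x y - 3 e^{- y}

Derivation:
Substitute the ansatz u = A x y + B e^{- y} into the left-hand side.
Derivatives of the ansatz:
  u_y = A x - B e^{- y}
  u_x = A y
Term by term:
  2·u_y = 2 A x - 2 B e^{- y}
  1/2·u_x = \frac{A y}{2}
So the left-hand side equals
  2 A x + \frac{A y}{2} - 2 B e^{- y}
This must equal f(x, y) = 4 x + y + 6 e^{- y} identically.
Matching coefficients of the independent functions:
  [x]:  2 A = 4
  [y]:  \frac{A}{2} = 1
  [e^{- y}]:  - 2 B = 6
Solving: A = 2, B = -3.
Check against the point condition:
  u(0, 0) = -3  ⟹  B = -3  ✓
Hence u(x, y) = 2 x y - 3 e^{- y}.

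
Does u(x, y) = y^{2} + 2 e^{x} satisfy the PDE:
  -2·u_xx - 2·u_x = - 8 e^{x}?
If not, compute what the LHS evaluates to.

Evaluate each term of the left-hand side for u = y^{2} + 2 e^{x}.
Derivatives:
  u_xx = 2 e^{x}
  u_x = 2 e^{x}
Terms:
  -2·u_xx = - 4 e^{x}
  -2·u_x = - 4 e^{x}
Sum: LHS = - 8 e^{x}
This is exactly the given right-hand side, so u is a solution.

Answer: Yes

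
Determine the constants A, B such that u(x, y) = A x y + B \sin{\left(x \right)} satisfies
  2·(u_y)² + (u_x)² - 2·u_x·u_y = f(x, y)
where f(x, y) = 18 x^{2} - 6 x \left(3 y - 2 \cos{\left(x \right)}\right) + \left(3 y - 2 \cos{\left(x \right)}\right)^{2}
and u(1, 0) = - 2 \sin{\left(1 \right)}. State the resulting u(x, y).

Substitute the ansatz u = A x y + B \sin{\left(x \right)} into the left-hand side.
Derivatives of the ansatz:
  u_y = A x
  u_x = A y + B \cos{\left(x \right)}
Term by term:
  2·(u_y)² = 2 A^{2} x^{2}
  (u_x)² = A^{2} y^{2} + 2 A B y \cos{\left(x \right)} + B^{2} \cos^{2}{\left(x \right)}
  -2·u_x·u_y = - 2 A^{2} x y - 2 A B x \cos{\left(x \right)}
So the left-hand side equals
  2 A^{2} x^{2} - 2 A^{2} x y + A^{2} y^{2} - 2 A B x \cos{\left(x \right)} + 2 A B y \cos{\left(x \right)} + B^{2} \cos^{2}{\left(x \right)}
This must equal f(x, y) identically; expanded, f = 18 x^{2} - 18 x y + 12 x \cos{\left(x \right)} + 9 y^{2} - 12 y \cos{\left(x \right)} + 4 \cos^{2}{\left(x \right)}.
Matching coefficients of the independent functions:
  [x^{2}]:  2 A^{2} = 18
  [y^{2}]:  A^{2} = 9
  [x y]:  - 2 A^{2} = -18
  [x \cos{\left(x \right)}]:  - 2 A B = 12
  [y \cos{\left(x \right)}]:  2 A B = -12
  [\cos^{2}{\left(x \right)}]:  B^{2} = 4
These equations allow (A, B) = (-3, 2) or (3, -2).
Impose the point condition(s):
  u(1, 0) = - 2 \sin{\left(1 \right)}  ⟹  B \sin{\left(1 \right)} = - 2 \sin{\left(1 \right)}
Only A = 3, B = -2 satisfies everything.
Hence u(x, y) = 3 x y - 2 \sin{\left(x \right)}.

Answer: u(x, y) = 3 x y - 2 \sin{\left(x \right)}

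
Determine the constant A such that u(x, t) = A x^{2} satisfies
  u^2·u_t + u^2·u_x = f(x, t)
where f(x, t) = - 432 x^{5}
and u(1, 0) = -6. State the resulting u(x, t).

Substitute the ansatz u = A x^{2} into the left-hand side.
Derivatives of the ansatz:
  u_t = 0
  u_x = 2 A x
Term by term:
  u^2·u_t = 0
  u^2·u_x = 2 A^{3} x^{5}
So the left-hand side equals
  2 A^{3} x^{5}
This must equal f(x, t) = - 432 x^{5} identically.
Matching coefficients of the independent functions:
  [x^{5}]:  2 A^{3} = -432
Solving: A = -6.
Check against the point condition:
  u(1, 0) = -6  ⟹  A = -6  ✓
Hence u(x, t) = - 6 x^{2}.

Answer: u(x, t) = - 6 x^{2}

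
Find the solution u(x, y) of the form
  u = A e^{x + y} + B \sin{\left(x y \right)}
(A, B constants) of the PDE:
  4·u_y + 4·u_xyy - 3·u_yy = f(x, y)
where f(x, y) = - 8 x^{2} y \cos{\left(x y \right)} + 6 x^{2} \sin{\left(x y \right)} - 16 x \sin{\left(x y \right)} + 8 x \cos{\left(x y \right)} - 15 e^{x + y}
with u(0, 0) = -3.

Answer: u(x, y) = - 3 e^{x + y} + 2 \sin{\left(x y \right)}

Derivation:
Substitute the ansatz u = A e^{x + y} + B \sin{\left(x y \right)} into the left-hand side.
Derivatives of the ansatz:
  u_y = A e^{x} e^{y} + B x \cos{\left(x y \right)}
  u_xyy = A e^{x} e^{y} - B x^{2} y \cos{\left(x y \right)} - 2 B x \sin{\left(x y \right)}
  u_yy = A e^{x} e^{y} - B x^{2} \sin{\left(x y \right)}
Term by term:
  4·u_y = 4 A e^{x} e^{y} + 4 B x \cos{\left(x y \right)}
  4·u_xyy = 4 A e^{x} e^{y} - 4 B x^{2} y \cos{\left(x y \right)} - 8 B x \sin{\left(x y \right)}
  -3·u_yy = - 3 A e^{x} e^{y} + 3 B x^{2} \sin{\left(x y \right)}
So the left-hand side equals
  5 A e^{x} e^{y} - 4 B x^{2} y \cos{\left(x y \right)} + 3 B x^{2} \sin{\left(x y \right)} - 8 B x \sin{\left(x y \right)} + 4 B x \cos{\left(x y \right)}
This must equal f(x, y) identically; expanded, f = - 8 x^{2} y \cos{\left(x y \right)} + 6 x^{2} \sin{\left(x y \right)} - 16 x \sin{\left(x y \right)} + 8 x \cos{\left(x y \right)} - 15 e^{x} e^{y}.
Matching coefficients of the independent functions:
  [x \sin{\left(x y \right)}]:  - 8 B = -16
  [x \cos{\left(x y \right)}]:  4 B = 8
  [x^{2} \sin{\left(x y \right)}]:  3 B = 6
  [e^{x} e^{y}]:  5 A = -15
  [x^{2} y \cos{\left(x y \right)}]:  - 4 B = -8
Solving: A = -3, B = 2.
Check against the point condition:
  u(0, 0) = -3  ⟹  A = -3  ✓
Hence u(x, y) = - 3 e^{x + y} + 2 \sin{\left(x y \right)}.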